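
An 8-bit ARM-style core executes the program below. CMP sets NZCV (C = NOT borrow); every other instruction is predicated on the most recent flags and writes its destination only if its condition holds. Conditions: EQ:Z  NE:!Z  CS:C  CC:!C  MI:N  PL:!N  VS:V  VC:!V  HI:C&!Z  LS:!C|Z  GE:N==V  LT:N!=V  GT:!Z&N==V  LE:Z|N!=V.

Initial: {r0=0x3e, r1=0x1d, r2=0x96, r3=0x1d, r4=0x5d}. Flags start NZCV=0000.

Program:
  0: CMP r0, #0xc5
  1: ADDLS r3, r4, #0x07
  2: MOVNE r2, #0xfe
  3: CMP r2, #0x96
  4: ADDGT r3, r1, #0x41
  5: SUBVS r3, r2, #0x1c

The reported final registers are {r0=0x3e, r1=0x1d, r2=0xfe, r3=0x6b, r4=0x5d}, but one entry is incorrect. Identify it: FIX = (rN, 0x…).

[0] flags=0000 → (cmp)
[1] flags=0000 LS?T → r3=0x64
[2] flags=0000 NE?T → r2=0xfe
[3] flags=0010 → (cmp)
[4] flags=0010 GT?T → r3=0x5e
[5] flags=0010 VS?F → skip

FIX = (r3, 0x5e)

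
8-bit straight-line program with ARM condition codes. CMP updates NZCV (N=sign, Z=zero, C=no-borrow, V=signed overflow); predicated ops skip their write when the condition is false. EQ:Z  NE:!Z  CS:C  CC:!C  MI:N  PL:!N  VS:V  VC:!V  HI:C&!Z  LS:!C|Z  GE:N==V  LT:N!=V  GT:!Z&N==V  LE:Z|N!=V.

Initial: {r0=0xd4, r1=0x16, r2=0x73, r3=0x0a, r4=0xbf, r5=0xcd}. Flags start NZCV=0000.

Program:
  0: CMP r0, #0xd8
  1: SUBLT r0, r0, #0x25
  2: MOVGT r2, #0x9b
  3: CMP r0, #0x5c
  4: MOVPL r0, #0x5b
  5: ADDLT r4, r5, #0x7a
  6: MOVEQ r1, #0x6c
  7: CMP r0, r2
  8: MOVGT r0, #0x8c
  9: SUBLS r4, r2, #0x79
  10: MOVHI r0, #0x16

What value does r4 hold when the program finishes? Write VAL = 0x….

VAL = 0xfa

0: ✓ CMP  NZCV=1000
1: ✓ SUBLT  r0←0xaf
2: · MOVGT
3: ✓ CMP  NZCV=0011
4: ✓ MOVPL  r0←0x5b
5: ✓ ADDLT  r4←0x47
6: · MOVEQ
7: ✓ CMP  NZCV=1000
8: · MOVGT
9: ✓ SUBLS  r4←0xfa
10: · MOVHI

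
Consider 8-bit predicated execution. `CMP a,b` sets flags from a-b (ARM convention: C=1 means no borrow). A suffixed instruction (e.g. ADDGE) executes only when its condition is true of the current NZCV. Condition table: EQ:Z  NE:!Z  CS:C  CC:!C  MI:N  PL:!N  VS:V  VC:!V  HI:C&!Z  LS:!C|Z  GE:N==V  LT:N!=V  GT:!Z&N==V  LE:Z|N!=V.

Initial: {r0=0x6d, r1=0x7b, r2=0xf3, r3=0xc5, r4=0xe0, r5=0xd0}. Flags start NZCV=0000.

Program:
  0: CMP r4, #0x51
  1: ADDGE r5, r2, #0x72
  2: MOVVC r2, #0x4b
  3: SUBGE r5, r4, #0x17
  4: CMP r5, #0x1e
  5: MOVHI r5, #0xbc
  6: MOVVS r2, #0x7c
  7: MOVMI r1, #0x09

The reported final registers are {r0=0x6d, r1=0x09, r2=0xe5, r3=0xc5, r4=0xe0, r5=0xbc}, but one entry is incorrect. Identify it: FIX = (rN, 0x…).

0: ✓ CMP  NZCV=1010
1: · ADDGE
2: ✓ MOVVC  r2←0x4b
3: · SUBGE
4: ✓ CMP  NZCV=1010
5: ✓ MOVHI  r5←0xbc
6: · MOVVS
7: ✓ MOVMI  r1←0x09

FIX = (r2, 0x4b)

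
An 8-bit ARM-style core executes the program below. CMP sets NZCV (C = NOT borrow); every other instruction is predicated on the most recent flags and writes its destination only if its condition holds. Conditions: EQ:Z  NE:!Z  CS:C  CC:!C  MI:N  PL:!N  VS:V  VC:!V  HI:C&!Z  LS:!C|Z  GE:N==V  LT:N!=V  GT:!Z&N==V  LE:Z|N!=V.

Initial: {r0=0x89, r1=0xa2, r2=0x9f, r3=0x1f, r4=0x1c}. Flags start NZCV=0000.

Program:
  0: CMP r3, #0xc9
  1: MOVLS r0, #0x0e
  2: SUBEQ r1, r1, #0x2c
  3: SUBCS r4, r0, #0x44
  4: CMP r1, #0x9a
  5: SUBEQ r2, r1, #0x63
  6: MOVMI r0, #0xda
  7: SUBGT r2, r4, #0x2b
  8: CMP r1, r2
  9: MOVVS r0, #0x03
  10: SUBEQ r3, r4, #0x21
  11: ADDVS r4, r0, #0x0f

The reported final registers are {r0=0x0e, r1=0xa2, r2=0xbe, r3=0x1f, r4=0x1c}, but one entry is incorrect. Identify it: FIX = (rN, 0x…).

FIX = (r2, 0xf1)

[0] flags=0000 → (cmp)
[1] flags=0000 LS?T → r0=0x0e
[2] flags=0000 EQ?F → skip
[3] flags=0000 CS?F → skip
[4] flags=0010 → (cmp)
[5] flags=0010 EQ?F → skip
[6] flags=0010 MI?F → skip
[7] flags=0010 GT?T → r2=0xf1
[8] flags=1000 → (cmp)
[9] flags=1000 VS?F → skip
[10] flags=1000 EQ?F → skip
[11] flags=1000 VS?F → skip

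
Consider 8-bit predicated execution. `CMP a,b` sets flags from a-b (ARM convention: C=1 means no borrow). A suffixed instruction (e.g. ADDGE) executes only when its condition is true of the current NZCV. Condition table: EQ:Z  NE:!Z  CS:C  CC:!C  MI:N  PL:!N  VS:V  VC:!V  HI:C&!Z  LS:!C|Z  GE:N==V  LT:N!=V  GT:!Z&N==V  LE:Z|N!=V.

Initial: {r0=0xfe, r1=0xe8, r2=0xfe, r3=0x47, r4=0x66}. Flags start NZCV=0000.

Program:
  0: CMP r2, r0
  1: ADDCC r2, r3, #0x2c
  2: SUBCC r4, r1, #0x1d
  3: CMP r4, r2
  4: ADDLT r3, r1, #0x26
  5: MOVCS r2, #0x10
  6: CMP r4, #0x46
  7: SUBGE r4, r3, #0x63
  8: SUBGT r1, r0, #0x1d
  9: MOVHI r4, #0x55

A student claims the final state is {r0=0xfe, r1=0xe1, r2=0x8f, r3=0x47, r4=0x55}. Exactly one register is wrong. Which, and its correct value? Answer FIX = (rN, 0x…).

FIX = (r2, 0xfe)

[0] flags=0110 → (cmp)
[1] flags=0110 CC?F → skip
[2] flags=0110 CC?F → skip
[3] flags=0000 → (cmp)
[4] flags=0000 LT?F → skip
[5] flags=0000 CS?F → skip
[6] flags=0010 → (cmp)
[7] flags=0010 GE?T → r4=0xe4
[8] flags=0010 GT?T → r1=0xe1
[9] flags=0010 HI?T → r4=0x55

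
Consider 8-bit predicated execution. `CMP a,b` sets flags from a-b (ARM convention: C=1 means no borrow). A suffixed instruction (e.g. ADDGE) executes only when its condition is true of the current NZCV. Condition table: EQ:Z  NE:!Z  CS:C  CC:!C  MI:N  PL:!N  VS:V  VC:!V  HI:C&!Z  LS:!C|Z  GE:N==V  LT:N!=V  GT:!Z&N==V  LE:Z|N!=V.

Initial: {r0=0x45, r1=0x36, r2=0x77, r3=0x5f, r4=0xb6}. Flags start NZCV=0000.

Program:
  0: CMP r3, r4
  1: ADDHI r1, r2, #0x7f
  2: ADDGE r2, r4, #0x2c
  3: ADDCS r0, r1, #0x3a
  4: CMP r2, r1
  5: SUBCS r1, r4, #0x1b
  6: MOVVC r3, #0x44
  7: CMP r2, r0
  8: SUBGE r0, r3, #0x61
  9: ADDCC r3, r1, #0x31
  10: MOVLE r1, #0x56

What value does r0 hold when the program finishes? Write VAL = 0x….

[0] flags=1001 → (cmp)
[1] flags=1001 HI?F → skip
[2] flags=1001 GE?T → r2=0xe2
[3] flags=1001 CS?F → skip
[4] flags=1010 → (cmp)
[5] flags=1010 CS?T → r1=0x9b
[6] flags=1010 VC?T → r3=0x44
[7] flags=1010 → (cmp)
[8] flags=1010 GE?F → skip
[9] flags=1010 CC?F → skip
[10] flags=1010 LE?T → r1=0x56

VAL = 0x45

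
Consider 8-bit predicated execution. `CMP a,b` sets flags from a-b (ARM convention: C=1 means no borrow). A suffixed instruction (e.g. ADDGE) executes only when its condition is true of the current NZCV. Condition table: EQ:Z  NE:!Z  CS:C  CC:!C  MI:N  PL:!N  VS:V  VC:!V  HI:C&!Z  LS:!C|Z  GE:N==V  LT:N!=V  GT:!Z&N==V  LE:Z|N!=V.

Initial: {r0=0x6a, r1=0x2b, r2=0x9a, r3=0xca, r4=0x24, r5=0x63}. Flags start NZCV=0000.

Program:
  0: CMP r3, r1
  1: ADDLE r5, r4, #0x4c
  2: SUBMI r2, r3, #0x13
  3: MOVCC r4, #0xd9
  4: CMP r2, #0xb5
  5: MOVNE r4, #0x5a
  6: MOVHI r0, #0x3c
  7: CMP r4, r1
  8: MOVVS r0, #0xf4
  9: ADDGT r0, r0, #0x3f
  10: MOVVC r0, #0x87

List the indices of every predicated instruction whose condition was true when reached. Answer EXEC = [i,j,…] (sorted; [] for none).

[0] flags=1010 → (cmp)
[1] flags=1010 LE?T → r5=0x70
[2] flags=1010 MI?T → r2=0xb7
[3] flags=1010 CC?F → skip
[4] flags=0010 → (cmp)
[5] flags=0010 NE?T → r4=0x5a
[6] flags=0010 HI?T → r0=0x3c
[7] flags=0010 → (cmp)
[8] flags=0010 VS?F → skip
[9] flags=0010 GT?T → r0=0x7b
[10] flags=0010 VC?T → r0=0x87

EXEC = [1,2,5,6,9,10]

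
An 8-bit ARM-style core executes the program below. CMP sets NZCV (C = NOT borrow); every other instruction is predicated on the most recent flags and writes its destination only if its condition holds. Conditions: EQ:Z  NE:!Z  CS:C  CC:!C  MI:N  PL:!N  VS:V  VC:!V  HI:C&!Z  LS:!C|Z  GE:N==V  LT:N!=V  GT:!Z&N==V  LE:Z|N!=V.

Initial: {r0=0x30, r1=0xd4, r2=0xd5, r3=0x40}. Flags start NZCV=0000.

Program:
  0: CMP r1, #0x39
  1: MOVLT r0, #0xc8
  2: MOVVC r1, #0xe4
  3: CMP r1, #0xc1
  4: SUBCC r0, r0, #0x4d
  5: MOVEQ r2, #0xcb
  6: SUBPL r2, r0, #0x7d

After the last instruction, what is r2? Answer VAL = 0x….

VAL = 0x4b

0: ✓ CMP  NZCV=1010
1: ✓ MOVLT  r0←0xc8
2: ✓ MOVVC  r1←0xe4
3: ✓ CMP  NZCV=0010
4: · SUBCC
5: · MOVEQ
6: ✓ SUBPL  r2←0x4b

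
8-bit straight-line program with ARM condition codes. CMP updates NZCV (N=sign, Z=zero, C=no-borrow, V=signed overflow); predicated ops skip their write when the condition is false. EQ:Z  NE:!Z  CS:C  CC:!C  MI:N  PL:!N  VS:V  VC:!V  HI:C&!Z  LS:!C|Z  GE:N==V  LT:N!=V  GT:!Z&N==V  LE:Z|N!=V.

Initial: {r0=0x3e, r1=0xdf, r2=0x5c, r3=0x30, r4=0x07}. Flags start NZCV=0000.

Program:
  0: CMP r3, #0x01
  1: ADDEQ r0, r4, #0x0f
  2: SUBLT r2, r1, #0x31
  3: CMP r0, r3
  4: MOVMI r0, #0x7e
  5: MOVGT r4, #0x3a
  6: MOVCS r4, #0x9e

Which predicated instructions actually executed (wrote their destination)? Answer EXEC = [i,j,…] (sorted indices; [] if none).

0: ✓ CMP  NZCV=0010
1: · ADDEQ
2: · SUBLT
3: ✓ CMP  NZCV=0010
4: · MOVMI
5: ✓ MOVGT  r4←0x3a
6: ✓ MOVCS  r4←0x9e

EXEC = [5,6]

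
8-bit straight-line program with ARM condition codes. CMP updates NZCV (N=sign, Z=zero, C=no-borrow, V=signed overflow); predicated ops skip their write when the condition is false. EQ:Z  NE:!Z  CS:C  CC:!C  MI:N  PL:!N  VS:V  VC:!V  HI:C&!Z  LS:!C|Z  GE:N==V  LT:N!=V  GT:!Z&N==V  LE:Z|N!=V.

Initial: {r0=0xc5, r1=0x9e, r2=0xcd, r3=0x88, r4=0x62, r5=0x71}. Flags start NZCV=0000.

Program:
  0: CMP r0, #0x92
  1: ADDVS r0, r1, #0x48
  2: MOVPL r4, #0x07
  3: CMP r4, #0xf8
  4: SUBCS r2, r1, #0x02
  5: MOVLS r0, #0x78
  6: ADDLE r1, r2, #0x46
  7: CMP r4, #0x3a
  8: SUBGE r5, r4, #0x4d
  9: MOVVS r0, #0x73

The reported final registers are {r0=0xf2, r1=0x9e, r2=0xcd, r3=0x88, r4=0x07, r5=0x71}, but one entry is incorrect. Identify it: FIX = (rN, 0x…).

[0] flags=0010 → (cmp)
[1] flags=0010 VS?F → skip
[2] flags=0010 PL?T → r4=0x07
[3] flags=0000 → (cmp)
[4] flags=0000 CS?F → skip
[5] flags=0000 LS?T → r0=0x78
[6] flags=0000 LE?F → skip
[7] flags=1000 → (cmp)
[8] flags=1000 GE?F → skip
[9] flags=1000 VS?F → skip

FIX = (r0, 0x78)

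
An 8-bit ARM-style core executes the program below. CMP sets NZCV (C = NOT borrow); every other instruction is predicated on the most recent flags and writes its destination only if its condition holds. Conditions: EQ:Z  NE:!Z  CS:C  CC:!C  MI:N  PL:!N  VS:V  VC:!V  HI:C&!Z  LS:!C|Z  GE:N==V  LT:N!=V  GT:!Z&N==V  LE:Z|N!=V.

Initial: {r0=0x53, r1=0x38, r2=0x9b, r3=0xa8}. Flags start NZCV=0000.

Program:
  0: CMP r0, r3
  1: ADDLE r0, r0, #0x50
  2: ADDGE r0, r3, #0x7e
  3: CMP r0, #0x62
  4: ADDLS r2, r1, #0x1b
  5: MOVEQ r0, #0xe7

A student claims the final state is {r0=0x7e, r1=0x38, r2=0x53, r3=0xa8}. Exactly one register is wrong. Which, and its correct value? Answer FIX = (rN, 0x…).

FIX = (r0, 0x26)

0: ✓ CMP  NZCV=1001
1: · ADDLE
2: ✓ ADDGE  r0←0x26
3: ✓ CMP  NZCV=1000
4: ✓ ADDLS  r2←0x53
5: · MOVEQ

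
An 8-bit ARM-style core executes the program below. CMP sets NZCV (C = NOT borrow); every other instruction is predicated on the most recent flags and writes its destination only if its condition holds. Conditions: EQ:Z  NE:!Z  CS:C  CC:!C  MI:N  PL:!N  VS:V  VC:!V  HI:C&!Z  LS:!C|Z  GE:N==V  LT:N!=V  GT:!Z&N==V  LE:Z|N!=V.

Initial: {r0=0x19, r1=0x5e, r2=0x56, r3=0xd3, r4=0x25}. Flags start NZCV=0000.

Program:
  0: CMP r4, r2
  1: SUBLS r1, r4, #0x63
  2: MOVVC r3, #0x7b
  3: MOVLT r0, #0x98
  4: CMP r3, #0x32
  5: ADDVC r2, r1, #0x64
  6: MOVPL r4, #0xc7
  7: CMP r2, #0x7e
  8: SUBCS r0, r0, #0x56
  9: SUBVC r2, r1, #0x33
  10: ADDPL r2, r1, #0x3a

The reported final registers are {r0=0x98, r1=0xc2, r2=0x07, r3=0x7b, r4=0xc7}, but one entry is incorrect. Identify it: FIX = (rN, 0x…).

FIX = (r2, 0x8f)

0: ✓ CMP  NZCV=1000
1: ✓ SUBLS  r1←0xc2
2: ✓ MOVVC  r3←0x7b
3: ✓ MOVLT  r0←0x98
4: ✓ CMP  NZCV=0010
5: ✓ ADDVC  r2←0x26
6: ✓ MOVPL  r4←0xc7
7: ✓ CMP  NZCV=1000
8: · SUBCS
9: ✓ SUBVC  r2←0x8f
10: · ADDPL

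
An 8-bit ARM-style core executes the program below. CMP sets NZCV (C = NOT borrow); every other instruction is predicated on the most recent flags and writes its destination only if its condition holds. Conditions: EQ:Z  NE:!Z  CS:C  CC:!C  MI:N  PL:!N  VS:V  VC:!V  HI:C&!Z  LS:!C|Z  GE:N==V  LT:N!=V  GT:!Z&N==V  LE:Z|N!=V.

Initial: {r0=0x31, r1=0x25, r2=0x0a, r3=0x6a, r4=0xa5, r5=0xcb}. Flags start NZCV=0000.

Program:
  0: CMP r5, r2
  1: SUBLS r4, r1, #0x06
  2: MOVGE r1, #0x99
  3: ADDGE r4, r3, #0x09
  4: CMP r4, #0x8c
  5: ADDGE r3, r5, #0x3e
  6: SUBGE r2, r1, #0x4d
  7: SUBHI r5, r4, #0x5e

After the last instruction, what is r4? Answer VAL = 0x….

VAL = 0xa5

0: ✓ CMP  NZCV=1010
1: · SUBLS
2: · MOVGE
3: · ADDGE
4: ✓ CMP  NZCV=0010
5: ✓ ADDGE  r3←0x09
6: ✓ SUBGE  r2←0xd8
7: ✓ SUBHI  r5←0x47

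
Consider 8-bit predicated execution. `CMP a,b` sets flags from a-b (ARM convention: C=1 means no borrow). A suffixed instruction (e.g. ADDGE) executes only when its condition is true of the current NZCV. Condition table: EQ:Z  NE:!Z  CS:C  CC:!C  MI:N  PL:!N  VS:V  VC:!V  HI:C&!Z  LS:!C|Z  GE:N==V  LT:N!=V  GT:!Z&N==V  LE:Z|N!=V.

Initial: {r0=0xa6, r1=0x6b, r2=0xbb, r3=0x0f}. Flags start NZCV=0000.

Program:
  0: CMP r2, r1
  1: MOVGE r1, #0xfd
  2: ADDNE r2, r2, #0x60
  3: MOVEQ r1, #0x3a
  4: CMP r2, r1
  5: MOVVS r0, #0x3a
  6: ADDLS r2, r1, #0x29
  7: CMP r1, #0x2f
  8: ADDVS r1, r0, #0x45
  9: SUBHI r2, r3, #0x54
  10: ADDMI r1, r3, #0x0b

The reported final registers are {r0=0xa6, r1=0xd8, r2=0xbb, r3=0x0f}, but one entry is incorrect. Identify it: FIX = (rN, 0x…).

FIX = (r1, 0x6b)

0: ✓ CMP  NZCV=0011
1: · MOVGE
2: ✓ ADDNE  r2←0x1b
3: · MOVEQ
4: ✓ CMP  NZCV=1000
5: · MOVVS
6: ✓ ADDLS  r2←0x94
7: ✓ CMP  NZCV=0010
8: · ADDVS
9: ✓ SUBHI  r2←0xbb
10: · ADDMI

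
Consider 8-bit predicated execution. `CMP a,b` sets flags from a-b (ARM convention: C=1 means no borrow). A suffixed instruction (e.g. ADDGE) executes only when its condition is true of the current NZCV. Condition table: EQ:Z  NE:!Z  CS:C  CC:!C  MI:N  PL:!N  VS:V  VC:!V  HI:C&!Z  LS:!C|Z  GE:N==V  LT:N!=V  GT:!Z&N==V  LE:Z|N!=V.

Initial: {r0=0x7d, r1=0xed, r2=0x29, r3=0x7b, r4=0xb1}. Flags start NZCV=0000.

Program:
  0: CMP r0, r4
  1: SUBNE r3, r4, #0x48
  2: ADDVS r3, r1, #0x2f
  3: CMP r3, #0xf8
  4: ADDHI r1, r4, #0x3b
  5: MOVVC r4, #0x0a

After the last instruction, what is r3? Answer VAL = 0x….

VAL = 0x1c

[0] flags=1001 → (cmp)
[1] flags=1001 NE?T → r3=0x69
[2] flags=1001 VS?T → r3=0x1c
[3] flags=0000 → (cmp)
[4] flags=0000 HI?F → skip
[5] flags=0000 VC?T → r4=0x0a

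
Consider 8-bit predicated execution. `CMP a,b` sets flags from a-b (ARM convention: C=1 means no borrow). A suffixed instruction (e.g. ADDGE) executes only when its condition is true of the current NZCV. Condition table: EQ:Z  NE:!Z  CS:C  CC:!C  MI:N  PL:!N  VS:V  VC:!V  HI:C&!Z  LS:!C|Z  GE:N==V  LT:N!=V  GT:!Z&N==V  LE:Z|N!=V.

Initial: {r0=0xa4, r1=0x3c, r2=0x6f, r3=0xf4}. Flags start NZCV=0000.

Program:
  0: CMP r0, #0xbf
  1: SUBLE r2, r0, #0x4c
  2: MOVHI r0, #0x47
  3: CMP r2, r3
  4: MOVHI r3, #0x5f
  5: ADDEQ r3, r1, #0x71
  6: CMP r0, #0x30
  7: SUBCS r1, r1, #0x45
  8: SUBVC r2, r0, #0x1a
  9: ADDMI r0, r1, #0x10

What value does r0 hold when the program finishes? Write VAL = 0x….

VAL = 0xa4

0: ✓ CMP  NZCV=1000
1: ✓ SUBLE  r2←0x58
2: · MOVHI
3: ✓ CMP  NZCV=0000
4: · MOVHI
5: · ADDEQ
6: ✓ CMP  NZCV=0011
7: ✓ SUBCS  r1←0xf7
8: · SUBVC
9: · ADDMI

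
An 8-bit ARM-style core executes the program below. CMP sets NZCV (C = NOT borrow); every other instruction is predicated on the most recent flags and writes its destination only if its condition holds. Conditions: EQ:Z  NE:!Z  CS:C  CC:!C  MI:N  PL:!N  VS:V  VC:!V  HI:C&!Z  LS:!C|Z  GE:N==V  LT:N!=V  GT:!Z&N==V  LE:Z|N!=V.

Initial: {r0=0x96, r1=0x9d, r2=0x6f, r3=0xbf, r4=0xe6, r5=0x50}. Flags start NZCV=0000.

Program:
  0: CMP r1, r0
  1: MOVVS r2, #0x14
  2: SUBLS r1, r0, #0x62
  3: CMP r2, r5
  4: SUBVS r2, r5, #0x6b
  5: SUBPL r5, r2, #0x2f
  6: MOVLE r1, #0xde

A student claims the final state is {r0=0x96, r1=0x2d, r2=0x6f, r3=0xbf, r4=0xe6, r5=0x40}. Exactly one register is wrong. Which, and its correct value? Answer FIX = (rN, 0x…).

FIX = (r1, 0x9d)

[0] flags=0010 → (cmp)
[1] flags=0010 VS?F → skip
[2] flags=0010 LS?F → skip
[3] flags=0010 → (cmp)
[4] flags=0010 VS?F → skip
[5] flags=0010 PL?T → r5=0x40
[6] flags=0010 LE?F → skip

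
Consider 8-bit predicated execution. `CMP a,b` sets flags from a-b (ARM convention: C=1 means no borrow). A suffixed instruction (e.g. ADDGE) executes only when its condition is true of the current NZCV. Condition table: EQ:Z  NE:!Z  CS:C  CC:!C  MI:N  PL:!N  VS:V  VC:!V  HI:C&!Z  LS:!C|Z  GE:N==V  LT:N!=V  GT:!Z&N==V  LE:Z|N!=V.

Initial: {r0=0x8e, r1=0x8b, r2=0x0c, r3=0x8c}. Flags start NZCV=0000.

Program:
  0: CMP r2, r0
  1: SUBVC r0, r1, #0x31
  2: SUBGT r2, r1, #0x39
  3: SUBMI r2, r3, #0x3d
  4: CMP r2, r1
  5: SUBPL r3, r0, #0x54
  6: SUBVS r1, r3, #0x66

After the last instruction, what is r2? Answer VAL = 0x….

VAL = 0x52

[0] flags=0000 → (cmp)
[1] flags=0000 VC?T → r0=0x5a
[2] flags=0000 GT?T → r2=0x52
[3] flags=0000 MI?F → skip
[4] flags=1001 → (cmp)
[5] flags=1001 PL?F → skip
[6] flags=1001 VS?T → r1=0x26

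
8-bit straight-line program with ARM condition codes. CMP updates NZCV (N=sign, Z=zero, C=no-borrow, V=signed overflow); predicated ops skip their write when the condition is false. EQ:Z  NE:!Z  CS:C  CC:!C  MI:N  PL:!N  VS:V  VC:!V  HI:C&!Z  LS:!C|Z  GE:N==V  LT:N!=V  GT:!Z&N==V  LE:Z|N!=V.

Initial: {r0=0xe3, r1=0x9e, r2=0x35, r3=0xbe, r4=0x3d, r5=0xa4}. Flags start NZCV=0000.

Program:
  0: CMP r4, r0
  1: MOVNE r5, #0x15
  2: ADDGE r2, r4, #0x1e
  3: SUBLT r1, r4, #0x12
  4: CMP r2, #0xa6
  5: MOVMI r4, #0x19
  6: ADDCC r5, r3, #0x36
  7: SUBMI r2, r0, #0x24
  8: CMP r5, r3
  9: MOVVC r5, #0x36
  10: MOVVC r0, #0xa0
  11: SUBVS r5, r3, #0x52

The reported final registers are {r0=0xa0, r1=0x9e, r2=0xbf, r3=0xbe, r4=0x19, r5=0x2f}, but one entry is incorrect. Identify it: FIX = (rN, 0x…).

[0] flags=0000 → (cmp)
[1] flags=0000 NE?T → r5=0x15
[2] flags=0000 GE?T → r2=0x5b
[3] flags=0000 LT?F → skip
[4] flags=1001 → (cmp)
[5] flags=1001 MI?T → r4=0x19
[6] flags=1001 CC?T → r5=0xf4
[7] flags=1001 MI?T → r2=0xbf
[8] flags=0010 → (cmp)
[9] flags=0010 VC?T → r5=0x36
[10] flags=0010 VC?T → r0=0xa0
[11] flags=0010 VS?F → skip

FIX = (r5, 0x36)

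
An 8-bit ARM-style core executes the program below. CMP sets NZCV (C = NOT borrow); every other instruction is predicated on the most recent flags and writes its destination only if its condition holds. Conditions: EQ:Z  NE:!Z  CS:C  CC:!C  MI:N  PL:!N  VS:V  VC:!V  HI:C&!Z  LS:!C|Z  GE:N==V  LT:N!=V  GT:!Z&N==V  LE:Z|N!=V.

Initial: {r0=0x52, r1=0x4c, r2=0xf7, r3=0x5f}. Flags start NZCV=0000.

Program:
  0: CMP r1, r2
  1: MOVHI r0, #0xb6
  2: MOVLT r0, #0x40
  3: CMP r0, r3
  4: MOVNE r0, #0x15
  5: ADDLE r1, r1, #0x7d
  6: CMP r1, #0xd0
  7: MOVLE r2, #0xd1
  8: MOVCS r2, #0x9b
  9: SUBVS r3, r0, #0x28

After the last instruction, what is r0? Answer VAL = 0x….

VAL = 0x15

0: ✓ CMP  NZCV=0000
1: · MOVHI
2: · MOVLT
3: ✓ CMP  NZCV=1000
4: ✓ MOVNE  r0←0x15
5: ✓ ADDLE  r1←0xc9
6: ✓ CMP  NZCV=1000
7: ✓ MOVLE  r2←0xd1
8: · MOVCS
9: · SUBVS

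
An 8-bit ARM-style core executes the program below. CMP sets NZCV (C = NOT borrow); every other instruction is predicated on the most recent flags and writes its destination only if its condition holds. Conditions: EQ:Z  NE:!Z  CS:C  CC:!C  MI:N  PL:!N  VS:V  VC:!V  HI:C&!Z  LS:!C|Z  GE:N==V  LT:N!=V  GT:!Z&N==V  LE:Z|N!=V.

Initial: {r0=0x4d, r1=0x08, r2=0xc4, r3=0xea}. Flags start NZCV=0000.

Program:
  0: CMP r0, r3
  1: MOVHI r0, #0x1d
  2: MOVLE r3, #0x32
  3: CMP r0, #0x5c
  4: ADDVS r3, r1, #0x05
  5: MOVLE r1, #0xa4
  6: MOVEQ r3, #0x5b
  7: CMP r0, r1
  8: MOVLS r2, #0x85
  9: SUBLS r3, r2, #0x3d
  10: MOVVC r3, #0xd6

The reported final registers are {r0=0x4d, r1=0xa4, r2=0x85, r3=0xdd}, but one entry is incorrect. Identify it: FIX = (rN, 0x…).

FIX = (r3, 0x48)

[0] flags=0000 → (cmp)
[1] flags=0000 HI?F → skip
[2] flags=0000 LE?F → skip
[3] flags=1000 → (cmp)
[4] flags=1000 VS?F → skip
[5] flags=1000 LE?T → r1=0xa4
[6] flags=1000 EQ?F → skip
[7] flags=1001 → (cmp)
[8] flags=1001 LS?T → r2=0x85
[9] flags=1001 LS?T → r3=0x48
[10] flags=1001 VC?F → skip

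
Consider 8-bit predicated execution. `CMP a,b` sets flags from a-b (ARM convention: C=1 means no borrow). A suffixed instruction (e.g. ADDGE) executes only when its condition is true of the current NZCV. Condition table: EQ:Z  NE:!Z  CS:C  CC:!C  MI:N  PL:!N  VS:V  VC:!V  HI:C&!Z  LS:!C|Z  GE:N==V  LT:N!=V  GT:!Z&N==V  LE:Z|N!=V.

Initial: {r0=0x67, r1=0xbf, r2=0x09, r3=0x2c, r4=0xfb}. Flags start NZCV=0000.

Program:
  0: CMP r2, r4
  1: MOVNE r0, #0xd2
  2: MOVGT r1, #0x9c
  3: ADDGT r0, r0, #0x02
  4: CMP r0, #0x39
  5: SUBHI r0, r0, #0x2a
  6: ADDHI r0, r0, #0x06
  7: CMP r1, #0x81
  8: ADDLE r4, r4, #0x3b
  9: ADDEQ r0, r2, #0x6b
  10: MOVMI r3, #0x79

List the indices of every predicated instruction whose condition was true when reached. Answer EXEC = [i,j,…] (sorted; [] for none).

[0] flags=0000 → (cmp)
[1] flags=0000 NE?T → r0=0xd2
[2] flags=0000 GT?T → r1=0x9c
[3] flags=0000 GT?T → r0=0xd4
[4] flags=1010 → (cmp)
[5] flags=1010 HI?T → r0=0xaa
[6] flags=1010 HI?T → r0=0xb0
[7] flags=0010 → (cmp)
[8] flags=0010 LE?F → skip
[9] flags=0010 EQ?F → skip
[10] flags=0010 MI?F → skip

EXEC = [1,2,3,5,6]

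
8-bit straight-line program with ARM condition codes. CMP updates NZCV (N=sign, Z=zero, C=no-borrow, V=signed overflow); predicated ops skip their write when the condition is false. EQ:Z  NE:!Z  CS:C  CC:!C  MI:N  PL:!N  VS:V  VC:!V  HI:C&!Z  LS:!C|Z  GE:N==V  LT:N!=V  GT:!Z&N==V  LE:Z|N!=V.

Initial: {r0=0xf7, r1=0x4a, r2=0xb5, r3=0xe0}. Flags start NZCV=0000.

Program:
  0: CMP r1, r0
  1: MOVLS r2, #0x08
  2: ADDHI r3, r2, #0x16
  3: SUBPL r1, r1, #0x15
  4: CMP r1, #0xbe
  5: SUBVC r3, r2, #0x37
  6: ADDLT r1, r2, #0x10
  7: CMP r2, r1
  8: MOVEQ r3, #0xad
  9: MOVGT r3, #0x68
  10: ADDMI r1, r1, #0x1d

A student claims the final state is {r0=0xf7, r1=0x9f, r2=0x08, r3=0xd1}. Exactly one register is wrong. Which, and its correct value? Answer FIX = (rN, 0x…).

[0] flags=0000 → (cmp)
[1] flags=0000 LS?T → r2=0x08
[2] flags=0000 HI?F → skip
[3] flags=0000 PL?T → r1=0x35
[4] flags=0000 → (cmp)
[5] flags=0000 VC?T → r3=0xd1
[6] flags=0000 LT?F → skip
[7] flags=1000 → (cmp)
[8] flags=1000 EQ?F → skip
[9] flags=1000 GT?F → skip
[10] flags=1000 MI?T → r1=0x52

FIX = (r1, 0x52)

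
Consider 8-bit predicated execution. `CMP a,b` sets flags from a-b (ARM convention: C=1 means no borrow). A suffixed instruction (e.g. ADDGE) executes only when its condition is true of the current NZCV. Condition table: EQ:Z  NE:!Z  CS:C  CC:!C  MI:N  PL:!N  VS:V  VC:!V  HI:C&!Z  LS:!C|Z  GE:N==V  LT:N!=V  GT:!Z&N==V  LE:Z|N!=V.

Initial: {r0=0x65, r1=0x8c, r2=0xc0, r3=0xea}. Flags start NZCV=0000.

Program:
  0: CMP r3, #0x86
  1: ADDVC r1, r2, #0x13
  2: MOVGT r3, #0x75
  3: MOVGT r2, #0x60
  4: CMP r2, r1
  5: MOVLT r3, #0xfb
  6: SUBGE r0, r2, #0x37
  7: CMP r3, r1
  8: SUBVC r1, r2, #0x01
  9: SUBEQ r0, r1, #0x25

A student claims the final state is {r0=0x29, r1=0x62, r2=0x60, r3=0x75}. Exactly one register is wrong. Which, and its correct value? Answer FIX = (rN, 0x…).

0: ✓ CMP  NZCV=0010
1: ✓ ADDVC  r1←0xd3
2: ✓ MOVGT  r3←0x75
3: ✓ MOVGT  r2←0x60
4: ✓ CMP  NZCV=1001
5: · MOVLT
6: ✓ SUBGE  r0←0x29
7: ✓ CMP  NZCV=1001
8: · SUBVC
9: · SUBEQ

FIX = (r1, 0xd3)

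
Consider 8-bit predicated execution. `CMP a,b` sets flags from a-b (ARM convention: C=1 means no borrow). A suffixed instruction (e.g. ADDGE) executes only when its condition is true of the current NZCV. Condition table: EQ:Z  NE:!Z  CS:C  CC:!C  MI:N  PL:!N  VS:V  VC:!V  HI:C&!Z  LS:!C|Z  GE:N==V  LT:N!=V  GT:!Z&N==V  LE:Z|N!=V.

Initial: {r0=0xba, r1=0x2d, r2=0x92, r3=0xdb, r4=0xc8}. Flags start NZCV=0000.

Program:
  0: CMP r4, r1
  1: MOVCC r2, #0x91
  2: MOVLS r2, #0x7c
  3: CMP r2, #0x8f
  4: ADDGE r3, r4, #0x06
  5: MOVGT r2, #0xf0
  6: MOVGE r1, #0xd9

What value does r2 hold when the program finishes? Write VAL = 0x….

[0] flags=1010 → (cmp)
[1] flags=1010 CC?F → skip
[2] flags=1010 LS?F → skip
[3] flags=0010 → (cmp)
[4] flags=0010 GE?T → r3=0xce
[5] flags=0010 GT?T → r2=0xf0
[6] flags=0010 GE?T → r1=0xd9

VAL = 0xf0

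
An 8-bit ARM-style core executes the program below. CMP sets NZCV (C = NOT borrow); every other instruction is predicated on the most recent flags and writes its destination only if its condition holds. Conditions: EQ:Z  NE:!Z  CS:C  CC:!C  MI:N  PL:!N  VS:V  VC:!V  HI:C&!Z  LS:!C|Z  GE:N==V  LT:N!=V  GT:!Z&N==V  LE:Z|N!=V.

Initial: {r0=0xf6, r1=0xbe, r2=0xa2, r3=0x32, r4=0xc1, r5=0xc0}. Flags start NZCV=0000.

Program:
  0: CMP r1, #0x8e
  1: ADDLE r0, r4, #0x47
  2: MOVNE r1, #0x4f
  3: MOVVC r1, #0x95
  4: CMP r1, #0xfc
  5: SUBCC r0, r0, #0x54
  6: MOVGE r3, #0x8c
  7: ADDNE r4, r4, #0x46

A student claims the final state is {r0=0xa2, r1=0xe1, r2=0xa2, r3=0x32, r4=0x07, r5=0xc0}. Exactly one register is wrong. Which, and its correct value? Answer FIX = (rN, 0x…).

0: ✓ CMP  NZCV=0010
1: · ADDLE
2: ✓ MOVNE  r1←0x4f
3: ✓ MOVVC  r1←0x95
4: ✓ CMP  NZCV=1000
5: ✓ SUBCC  r0←0xa2
6: · MOVGE
7: ✓ ADDNE  r4←0x07

FIX = (r1, 0x95)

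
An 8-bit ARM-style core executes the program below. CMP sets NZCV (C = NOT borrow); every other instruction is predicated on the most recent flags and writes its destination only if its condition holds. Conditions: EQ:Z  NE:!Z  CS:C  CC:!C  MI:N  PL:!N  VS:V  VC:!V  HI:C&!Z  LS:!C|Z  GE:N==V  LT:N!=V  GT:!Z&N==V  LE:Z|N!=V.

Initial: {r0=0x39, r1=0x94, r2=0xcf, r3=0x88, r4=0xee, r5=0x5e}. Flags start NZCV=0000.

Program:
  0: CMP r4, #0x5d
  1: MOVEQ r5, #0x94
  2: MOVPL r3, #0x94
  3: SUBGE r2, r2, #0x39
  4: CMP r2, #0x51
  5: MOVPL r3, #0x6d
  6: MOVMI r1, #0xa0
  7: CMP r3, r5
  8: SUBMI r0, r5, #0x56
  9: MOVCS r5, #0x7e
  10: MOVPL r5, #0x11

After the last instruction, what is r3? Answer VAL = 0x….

0: ✓ CMP  NZCV=1010
1: · MOVEQ
2: · MOVPL
3: · SUBGE
4: ✓ CMP  NZCV=0011
5: ✓ MOVPL  r3←0x6d
6: · MOVMI
7: ✓ CMP  NZCV=0010
8: · SUBMI
9: ✓ MOVCS  r5←0x7e
10: ✓ MOVPL  r5←0x11

VAL = 0x6d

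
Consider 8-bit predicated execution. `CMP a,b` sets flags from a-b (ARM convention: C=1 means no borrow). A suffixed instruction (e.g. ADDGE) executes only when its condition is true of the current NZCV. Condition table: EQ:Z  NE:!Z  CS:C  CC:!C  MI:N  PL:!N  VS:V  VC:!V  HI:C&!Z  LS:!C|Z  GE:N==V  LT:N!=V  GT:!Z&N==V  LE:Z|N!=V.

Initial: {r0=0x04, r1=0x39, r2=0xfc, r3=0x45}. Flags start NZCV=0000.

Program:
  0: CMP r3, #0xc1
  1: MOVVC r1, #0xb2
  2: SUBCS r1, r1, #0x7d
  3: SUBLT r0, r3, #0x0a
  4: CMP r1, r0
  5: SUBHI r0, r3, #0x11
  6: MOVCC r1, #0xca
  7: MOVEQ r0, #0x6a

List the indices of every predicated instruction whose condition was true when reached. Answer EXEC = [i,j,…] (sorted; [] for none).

EXEC = [5]

[0] flags=1001 → (cmp)
[1] flags=1001 VC?F → skip
[2] flags=1001 CS?F → skip
[3] flags=1001 LT?F → skip
[4] flags=0010 → (cmp)
[5] flags=0010 HI?T → r0=0x34
[6] flags=0010 CC?F → skip
[7] flags=0010 EQ?F → skip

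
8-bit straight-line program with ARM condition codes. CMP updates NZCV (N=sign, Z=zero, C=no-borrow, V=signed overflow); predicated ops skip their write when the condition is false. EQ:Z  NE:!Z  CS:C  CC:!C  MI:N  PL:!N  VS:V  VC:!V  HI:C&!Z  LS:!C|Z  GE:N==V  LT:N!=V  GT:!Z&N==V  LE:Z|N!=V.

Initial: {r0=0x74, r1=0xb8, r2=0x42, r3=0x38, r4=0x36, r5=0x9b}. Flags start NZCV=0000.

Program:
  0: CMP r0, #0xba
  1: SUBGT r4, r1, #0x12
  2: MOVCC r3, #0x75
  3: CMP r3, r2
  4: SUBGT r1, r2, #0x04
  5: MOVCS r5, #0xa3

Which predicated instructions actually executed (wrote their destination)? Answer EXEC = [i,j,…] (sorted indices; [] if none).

0: ✓ CMP  NZCV=1001
1: ✓ SUBGT  r4←0xa6
2: ✓ MOVCC  r3←0x75
3: ✓ CMP  NZCV=0010
4: ✓ SUBGT  r1←0x3e
5: ✓ MOVCS  r5←0xa3

EXEC = [1,2,4,5]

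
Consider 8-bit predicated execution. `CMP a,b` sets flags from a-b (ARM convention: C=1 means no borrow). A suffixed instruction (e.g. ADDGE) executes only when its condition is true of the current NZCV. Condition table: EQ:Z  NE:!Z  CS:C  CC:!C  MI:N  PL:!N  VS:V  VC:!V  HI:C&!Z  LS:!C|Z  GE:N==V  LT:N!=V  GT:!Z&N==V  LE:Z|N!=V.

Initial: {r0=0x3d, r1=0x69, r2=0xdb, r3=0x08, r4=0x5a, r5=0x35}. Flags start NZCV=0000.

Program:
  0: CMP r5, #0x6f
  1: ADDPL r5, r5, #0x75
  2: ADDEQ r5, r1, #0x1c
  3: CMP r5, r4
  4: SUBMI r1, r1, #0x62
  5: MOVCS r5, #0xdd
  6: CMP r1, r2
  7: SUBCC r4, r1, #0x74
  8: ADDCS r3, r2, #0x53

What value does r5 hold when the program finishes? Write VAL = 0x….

VAL = 0x35

[0] flags=1000 → (cmp)
[1] flags=1000 PL?F → skip
[2] flags=1000 EQ?F → skip
[3] flags=1000 → (cmp)
[4] flags=1000 MI?T → r1=0x07
[5] flags=1000 CS?F → skip
[6] flags=0000 → (cmp)
[7] flags=0000 CC?T → r4=0x93
[8] flags=0000 CS?F → skip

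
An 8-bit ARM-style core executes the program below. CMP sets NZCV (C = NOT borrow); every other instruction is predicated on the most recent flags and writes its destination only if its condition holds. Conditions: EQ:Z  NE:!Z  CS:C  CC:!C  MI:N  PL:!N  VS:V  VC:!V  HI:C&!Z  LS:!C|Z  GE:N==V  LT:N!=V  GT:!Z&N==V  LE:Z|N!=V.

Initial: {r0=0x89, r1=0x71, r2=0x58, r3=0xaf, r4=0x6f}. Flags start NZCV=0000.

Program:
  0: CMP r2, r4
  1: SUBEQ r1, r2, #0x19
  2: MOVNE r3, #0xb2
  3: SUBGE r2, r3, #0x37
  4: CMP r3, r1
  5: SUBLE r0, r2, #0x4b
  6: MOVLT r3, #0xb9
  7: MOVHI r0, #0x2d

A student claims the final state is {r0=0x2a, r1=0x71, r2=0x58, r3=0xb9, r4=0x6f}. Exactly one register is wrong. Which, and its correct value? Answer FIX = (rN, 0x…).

0: ✓ CMP  NZCV=1000
1: · SUBEQ
2: ✓ MOVNE  r3←0xb2
3: · SUBGE
4: ✓ CMP  NZCV=0011
5: ✓ SUBLE  r0←0x0d
6: ✓ MOVLT  r3←0xb9
7: ✓ MOVHI  r0←0x2d

FIX = (r0, 0x2d)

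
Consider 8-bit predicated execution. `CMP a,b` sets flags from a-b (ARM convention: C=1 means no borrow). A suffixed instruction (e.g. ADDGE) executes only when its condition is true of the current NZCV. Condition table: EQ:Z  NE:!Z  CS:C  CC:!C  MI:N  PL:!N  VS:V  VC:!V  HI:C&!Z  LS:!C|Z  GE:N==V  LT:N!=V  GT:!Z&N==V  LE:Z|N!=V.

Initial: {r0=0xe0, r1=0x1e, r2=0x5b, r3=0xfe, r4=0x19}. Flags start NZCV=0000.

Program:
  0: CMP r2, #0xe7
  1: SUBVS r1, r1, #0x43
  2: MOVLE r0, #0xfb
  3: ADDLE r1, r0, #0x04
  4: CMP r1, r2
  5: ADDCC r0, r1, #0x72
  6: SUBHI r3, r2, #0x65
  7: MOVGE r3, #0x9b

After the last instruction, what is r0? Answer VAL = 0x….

VAL = 0x90

[0] flags=0000 → (cmp)
[1] flags=0000 VS?F → skip
[2] flags=0000 LE?F → skip
[3] flags=0000 LE?F → skip
[4] flags=1000 → (cmp)
[5] flags=1000 CC?T → r0=0x90
[6] flags=1000 HI?F → skip
[7] flags=1000 GE?F → skip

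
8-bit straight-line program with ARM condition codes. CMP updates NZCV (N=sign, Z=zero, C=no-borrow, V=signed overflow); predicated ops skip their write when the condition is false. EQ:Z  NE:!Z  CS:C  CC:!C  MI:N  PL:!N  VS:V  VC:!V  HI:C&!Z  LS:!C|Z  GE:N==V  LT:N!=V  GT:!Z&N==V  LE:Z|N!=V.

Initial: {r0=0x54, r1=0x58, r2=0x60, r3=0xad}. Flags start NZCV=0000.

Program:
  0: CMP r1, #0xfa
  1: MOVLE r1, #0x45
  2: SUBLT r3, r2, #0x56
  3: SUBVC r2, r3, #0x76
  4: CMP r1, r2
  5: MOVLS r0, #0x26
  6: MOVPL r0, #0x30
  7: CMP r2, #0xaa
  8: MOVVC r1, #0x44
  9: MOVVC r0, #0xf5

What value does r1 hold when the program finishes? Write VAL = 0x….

VAL = 0x58

0: ✓ CMP  NZCV=0000
1: · MOVLE
2: · SUBLT
3: ✓ SUBVC  r2←0x37
4: ✓ CMP  NZCV=0010
5: · MOVLS
6: ✓ MOVPL  r0←0x30
7: ✓ CMP  NZCV=1001
8: · MOVVC
9: · MOVVC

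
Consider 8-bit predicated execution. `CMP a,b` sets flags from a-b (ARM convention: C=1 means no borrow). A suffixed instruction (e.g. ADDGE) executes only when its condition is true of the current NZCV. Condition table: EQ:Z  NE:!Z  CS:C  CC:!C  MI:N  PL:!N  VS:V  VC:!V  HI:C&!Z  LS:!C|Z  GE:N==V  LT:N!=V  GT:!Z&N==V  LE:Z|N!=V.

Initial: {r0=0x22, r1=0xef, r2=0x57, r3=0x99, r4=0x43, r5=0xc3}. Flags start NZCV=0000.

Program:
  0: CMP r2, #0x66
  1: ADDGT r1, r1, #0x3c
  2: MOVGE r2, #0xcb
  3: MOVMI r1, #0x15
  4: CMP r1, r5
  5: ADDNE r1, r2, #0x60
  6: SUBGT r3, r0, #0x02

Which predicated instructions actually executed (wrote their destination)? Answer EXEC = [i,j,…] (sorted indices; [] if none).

EXEC = [3,5,6]

[0] flags=1000 → (cmp)
[1] flags=1000 GT?F → skip
[2] flags=1000 GE?F → skip
[3] flags=1000 MI?T → r1=0x15
[4] flags=0000 → (cmp)
[5] flags=0000 NE?T → r1=0xb7
[6] flags=0000 GT?T → r3=0x20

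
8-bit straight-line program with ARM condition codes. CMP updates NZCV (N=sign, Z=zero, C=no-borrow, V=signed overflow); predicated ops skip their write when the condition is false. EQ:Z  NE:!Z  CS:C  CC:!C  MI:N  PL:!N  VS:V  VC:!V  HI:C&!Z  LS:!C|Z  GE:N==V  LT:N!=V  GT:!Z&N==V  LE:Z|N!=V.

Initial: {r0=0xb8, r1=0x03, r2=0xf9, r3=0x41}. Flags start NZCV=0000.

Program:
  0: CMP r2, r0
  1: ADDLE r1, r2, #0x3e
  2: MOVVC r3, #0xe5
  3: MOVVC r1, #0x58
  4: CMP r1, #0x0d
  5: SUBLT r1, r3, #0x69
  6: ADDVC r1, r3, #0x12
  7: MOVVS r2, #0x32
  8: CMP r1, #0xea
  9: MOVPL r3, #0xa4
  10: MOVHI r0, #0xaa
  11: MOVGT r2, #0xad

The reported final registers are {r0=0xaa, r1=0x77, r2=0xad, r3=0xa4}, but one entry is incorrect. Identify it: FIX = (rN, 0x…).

FIX = (r1, 0xf7)

[0] flags=0010 → (cmp)
[1] flags=0010 LE?F → skip
[2] flags=0010 VC?T → r3=0xe5
[3] flags=0010 VC?T → r1=0x58
[4] flags=0010 → (cmp)
[5] flags=0010 LT?F → skip
[6] flags=0010 VC?T → r1=0xf7
[7] flags=0010 VS?F → skip
[8] flags=0010 → (cmp)
[9] flags=0010 PL?T → r3=0xa4
[10] flags=0010 HI?T → r0=0xaa
[11] flags=0010 GT?T → r2=0xad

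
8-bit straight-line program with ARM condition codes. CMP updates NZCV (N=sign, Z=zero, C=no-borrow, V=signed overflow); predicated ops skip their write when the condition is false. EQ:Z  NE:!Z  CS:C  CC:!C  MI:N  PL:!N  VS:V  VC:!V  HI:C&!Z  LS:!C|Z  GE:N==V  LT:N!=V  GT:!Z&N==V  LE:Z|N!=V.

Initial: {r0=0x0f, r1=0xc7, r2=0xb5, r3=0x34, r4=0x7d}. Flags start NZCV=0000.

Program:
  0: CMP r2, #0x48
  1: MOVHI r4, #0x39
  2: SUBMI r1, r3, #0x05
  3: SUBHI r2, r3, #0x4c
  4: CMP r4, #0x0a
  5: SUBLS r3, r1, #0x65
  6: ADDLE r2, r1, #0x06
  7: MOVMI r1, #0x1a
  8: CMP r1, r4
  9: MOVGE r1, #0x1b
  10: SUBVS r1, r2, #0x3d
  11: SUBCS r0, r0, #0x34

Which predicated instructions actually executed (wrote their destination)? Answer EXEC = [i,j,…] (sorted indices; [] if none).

EXEC = [1,3,11]

[0] flags=0011 → (cmp)
[1] flags=0011 HI?T → r4=0x39
[2] flags=0011 MI?F → skip
[3] flags=0011 HI?T → r2=0xe8
[4] flags=0010 → (cmp)
[5] flags=0010 LS?F → skip
[6] flags=0010 LE?F → skip
[7] flags=0010 MI?F → skip
[8] flags=1010 → (cmp)
[9] flags=1010 GE?F → skip
[10] flags=1010 VS?F → skip
[11] flags=1010 CS?T → r0=0xdb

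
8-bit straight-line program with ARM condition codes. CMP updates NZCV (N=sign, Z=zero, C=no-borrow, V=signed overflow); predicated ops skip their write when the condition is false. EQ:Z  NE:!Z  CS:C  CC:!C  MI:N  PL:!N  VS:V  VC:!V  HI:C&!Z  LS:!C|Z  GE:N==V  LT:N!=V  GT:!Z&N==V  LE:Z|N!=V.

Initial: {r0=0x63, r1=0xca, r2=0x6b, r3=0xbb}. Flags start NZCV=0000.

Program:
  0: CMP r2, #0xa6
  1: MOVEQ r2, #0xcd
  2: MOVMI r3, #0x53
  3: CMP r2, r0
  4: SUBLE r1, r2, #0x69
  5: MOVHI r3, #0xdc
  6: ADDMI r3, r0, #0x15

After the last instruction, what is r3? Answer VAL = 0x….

VAL = 0xdc

0: ✓ CMP  NZCV=1001
1: · MOVEQ
2: ✓ MOVMI  r3←0x53
3: ✓ CMP  NZCV=0010
4: · SUBLE
5: ✓ MOVHI  r3←0xdc
6: · ADDMI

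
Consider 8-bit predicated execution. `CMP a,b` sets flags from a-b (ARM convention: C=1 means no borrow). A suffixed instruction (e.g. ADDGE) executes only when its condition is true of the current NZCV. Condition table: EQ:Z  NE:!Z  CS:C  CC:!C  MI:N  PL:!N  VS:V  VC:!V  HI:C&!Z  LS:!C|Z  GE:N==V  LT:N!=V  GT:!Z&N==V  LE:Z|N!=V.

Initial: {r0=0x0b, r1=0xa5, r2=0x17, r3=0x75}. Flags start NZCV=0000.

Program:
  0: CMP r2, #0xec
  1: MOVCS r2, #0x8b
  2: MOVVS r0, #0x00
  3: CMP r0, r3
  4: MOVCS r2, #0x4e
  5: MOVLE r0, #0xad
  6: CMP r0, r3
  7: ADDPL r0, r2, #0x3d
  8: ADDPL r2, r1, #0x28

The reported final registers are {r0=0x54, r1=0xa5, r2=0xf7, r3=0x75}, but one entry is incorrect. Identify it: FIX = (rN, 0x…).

FIX = (r2, 0xcd)

[0] flags=0000 → (cmp)
[1] flags=0000 CS?F → skip
[2] flags=0000 VS?F → skip
[3] flags=1000 → (cmp)
[4] flags=1000 CS?F → skip
[5] flags=1000 LE?T → r0=0xad
[6] flags=0011 → (cmp)
[7] flags=0011 PL?T → r0=0x54
[8] flags=0011 PL?T → r2=0xcd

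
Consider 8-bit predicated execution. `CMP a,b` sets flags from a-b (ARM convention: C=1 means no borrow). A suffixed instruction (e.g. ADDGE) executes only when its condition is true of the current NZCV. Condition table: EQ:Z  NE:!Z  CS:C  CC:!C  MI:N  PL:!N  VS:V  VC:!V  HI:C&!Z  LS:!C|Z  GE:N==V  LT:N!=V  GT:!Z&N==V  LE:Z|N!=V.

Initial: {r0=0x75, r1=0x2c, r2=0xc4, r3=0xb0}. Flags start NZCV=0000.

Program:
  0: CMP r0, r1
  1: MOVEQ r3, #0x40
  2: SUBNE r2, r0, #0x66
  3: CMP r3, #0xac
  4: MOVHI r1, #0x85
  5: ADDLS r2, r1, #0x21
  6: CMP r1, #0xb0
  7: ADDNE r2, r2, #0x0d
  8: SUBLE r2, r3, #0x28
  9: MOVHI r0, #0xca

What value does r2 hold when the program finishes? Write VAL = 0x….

[0] flags=0010 → (cmp)
[1] flags=0010 EQ?F → skip
[2] flags=0010 NE?T → r2=0x0f
[3] flags=0010 → (cmp)
[4] flags=0010 HI?T → r1=0x85
[5] flags=0010 LS?F → skip
[6] flags=1000 → (cmp)
[7] flags=1000 NE?T → r2=0x1c
[8] flags=1000 LE?T → r2=0x88
[9] flags=1000 HI?F → skip

VAL = 0x88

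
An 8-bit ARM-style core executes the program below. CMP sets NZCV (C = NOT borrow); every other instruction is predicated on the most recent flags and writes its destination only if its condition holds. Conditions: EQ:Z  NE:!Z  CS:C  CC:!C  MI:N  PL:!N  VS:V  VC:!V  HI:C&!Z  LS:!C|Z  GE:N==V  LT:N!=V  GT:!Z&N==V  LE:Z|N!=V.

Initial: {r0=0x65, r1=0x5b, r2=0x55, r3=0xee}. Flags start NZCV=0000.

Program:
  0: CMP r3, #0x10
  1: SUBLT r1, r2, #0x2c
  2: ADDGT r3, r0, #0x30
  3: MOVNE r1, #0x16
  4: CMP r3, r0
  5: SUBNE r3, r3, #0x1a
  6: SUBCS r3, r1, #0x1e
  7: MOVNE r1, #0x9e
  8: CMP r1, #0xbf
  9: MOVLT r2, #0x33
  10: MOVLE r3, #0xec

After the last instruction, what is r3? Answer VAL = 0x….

VAL = 0xec

[0] flags=1010 → (cmp)
[1] flags=1010 LT?T → r1=0x29
[2] flags=1010 GT?F → skip
[3] flags=1010 NE?T → r1=0x16
[4] flags=1010 → (cmp)
[5] flags=1010 NE?T → r3=0xd4
[6] flags=1010 CS?T → r3=0xf8
[7] flags=1010 NE?T → r1=0x9e
[8] flags=1000 → (cmp)
[9] flags=1000 LT?T → r2=0x33
[10] flags=1000 LE?T → r3=0xec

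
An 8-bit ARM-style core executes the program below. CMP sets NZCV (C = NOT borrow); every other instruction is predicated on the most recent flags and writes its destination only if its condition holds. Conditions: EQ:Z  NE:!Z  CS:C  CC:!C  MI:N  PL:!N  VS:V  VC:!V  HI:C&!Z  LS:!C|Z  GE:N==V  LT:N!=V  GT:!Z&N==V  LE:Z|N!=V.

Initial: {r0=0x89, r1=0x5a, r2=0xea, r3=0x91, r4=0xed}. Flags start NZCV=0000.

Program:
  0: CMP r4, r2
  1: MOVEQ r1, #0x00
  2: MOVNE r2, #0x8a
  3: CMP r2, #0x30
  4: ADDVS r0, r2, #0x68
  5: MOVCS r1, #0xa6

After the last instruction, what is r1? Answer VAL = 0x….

VAL = 0xa6

[0] flags=0010 → (cmp)
[1] flags=0010 EQ?F → skip
[2] flags=0010 NE?T → r2=0x8a
[3] flags=0011 → (cmp)
[4] flags=0011 VS?T → r0=0xf2
[5] flags=0011 CS?T → r1=0xa6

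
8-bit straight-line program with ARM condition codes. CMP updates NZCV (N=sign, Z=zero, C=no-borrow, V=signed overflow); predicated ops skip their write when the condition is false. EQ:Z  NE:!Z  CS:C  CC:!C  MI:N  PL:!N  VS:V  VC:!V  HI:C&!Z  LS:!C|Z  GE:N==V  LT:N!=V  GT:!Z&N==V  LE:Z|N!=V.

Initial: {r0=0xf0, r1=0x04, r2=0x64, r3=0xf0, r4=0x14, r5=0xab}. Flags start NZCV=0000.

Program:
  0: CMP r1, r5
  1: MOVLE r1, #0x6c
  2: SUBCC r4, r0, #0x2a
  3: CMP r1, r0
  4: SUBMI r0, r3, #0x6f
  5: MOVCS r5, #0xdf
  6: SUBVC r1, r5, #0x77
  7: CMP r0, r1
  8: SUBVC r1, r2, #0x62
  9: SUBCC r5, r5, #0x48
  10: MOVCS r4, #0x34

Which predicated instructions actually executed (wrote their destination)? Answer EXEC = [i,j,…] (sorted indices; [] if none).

EXEC = [2,6,8,10]

0: ✓ CMP  NZCV=0000
1: · MOVLE
2: ✓ SUBCC  r4←0xc6
3: ✓ CMP  NZCV=0000
4: · SUBMI
5: · MOVCS
6: ✓ SUBVC  r1←0x34
7: ✓ CMP  NZCV=1010
8: ✓ SUBVC  r1←0x02
9: · SUBCC
10: ✓ MOVCS  r4←0x34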